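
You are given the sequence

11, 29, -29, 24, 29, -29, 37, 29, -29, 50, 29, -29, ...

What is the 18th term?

-29

Reading positions in blocks of 3 reveals the pattern ABB — 2 tracks woven together.
Track A: 11, 24, 37, 50. Linear: a_n = -2 + 13·n.
Track B: 29, -29, 29, -29, 29, -29, 29, -29. Alternating ±29.
Position 18 falls in track B as its term 12, giving -29.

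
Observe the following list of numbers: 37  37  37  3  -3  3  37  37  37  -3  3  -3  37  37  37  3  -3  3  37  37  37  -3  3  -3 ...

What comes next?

37

The slot pattern repeats as AAABBB (period 6), so there are 2 interleaved tracks.
Track A is 37, 37, 37, 37, 37, 37, 37, 37, 37, 37, 37, 37, which is the constant sequence 37.
Track B is 3, -3, 3, -3, 3, -3, 3, -3, 3, -3, 3, -3, which is alternating ±3.
Term 25 comes from track A (its 13th entry): 37.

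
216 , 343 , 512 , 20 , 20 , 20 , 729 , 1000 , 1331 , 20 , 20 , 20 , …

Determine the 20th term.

The slot pattern repeats as AAABBB (period 6), so there are 2 interleaved tracks.
Track A: 216, 343, 512, 729, 1000, 1331 (consecutive cubes n³ from n = 6).
Track B: 20, 20, 20, 20, 20, 20 (constant 20).
Term 20 comes from track A (its 11th entry): 4096.

4096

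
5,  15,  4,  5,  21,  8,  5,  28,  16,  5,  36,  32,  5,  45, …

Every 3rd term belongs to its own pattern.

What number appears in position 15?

64

The terms cycle through 3 interleaved subsequences.
Subsequence A: 5, 5, 5, 5, 5 (the constant sequence 5).
Subsequence B: 15, 21, 28, 36, 45 (the triangular numbers T_5, T_6, …).
Subsequence C: 4, 8, 16, 32 (powers of 2).
The 15th slot belongs to subsequence C; its 5th term is 64.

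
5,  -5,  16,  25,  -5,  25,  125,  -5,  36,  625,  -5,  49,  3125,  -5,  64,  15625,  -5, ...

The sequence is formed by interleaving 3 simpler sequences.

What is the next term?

Split by position mod 3 into 3 tracks.
Track A is 5, 25, 125, 625, 3125, 15625, which is powers 5^1, 5^2, 5^3, ….
Track B is -5, -5, -5, -5, -5, -5, which is the constant sequence -5.
Track C is 16, 25, 36, 49, 64, which is perfect squares starting at 4².
Position 18 → track C, term 6 = 81.

81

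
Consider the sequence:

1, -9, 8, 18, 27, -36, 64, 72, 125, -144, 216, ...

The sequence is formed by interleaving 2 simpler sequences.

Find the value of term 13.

343

Positions 1, 3, 5, … form one subsequence and positions 2, 4, 6, … form another.
Track A is 1, 8, 27, 64, 125, 216, which is perfect cubes starting at 1³.
Track B is -9, 18, -36, 72, -144, which is a geometric progression (common ratio -2).
Position 13 → track A, term 7 = 343.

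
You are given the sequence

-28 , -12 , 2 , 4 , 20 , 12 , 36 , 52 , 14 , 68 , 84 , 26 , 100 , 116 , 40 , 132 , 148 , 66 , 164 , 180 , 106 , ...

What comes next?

The slot pattern repeats as AAB (period 3), so there are 2 interleaved tracks.
Stream A: -28, -12, 4, 20, 36, 52, 68, 84, 100, 116, 132, 148, 164, 180 — linear: a_n = -44 + 16·n.
Stream B: 2, 12, 14, 26, 40, 66, 106 — Fibonacci-style (each term is the sum of the two before it).
Position 22 → stream A, term 15 = 196.

196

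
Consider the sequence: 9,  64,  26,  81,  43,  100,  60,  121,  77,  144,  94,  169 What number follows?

Odd-indexed and even-indexed terms follow separate rules.
Track A is 9, 26, 43, 60, 77, 94, which is linear: a_n = -8 + 17·n.
Track B is 64, 81, 100, 121, 144, 169, which is consecutive squares n² from n = 8.
Position 13 falls in track A as its term 7, giving 111.

111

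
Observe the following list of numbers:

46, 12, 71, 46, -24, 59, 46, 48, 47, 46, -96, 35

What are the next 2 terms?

Split by position mod 3 into 3 tracks.
Track A: 46, 46, 46, 46. The constant sequence 46.
Track B: 12, -24, 48, -96. A geometric progression (common ratio -2).
Track C: 71, 59, 47, 35. Linear: a_n = 83 − 12·n.
Position 13 → track A, term 5 = 46.
Position 14 falls in track B as its term 5, giving 192.

46, 192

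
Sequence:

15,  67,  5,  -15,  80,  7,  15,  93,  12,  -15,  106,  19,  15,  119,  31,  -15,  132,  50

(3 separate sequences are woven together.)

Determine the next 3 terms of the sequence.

15, 145, 81

Read the sequence 3 terms at a time; column i is its own pattern.
Subsequence A: 15, -15, 15, -15, 15, -15. The oscillation 15·(−1)^(n+1).
Subsequence B: 67, 80, 93, 106, 119, 132. Arithmetic, step +13.
Subsequence C: 5, 7, 12, 19, 31, 50. Fibonacci-style (each term is the sum of the two before it).
Position 19 → subsequence A, term 7 = 15.
Position 20 falls in subsequence B as its term 7, giving 145.
Term 21 comes from subsequence C (its 7th entry): 81.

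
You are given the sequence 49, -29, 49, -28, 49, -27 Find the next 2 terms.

49, -26

The terms cycle through 2 interleaved subsequences.
Track A: 49, 49, 49 (constant 49).
Track B: -29, -28, -27 (adding 1 each time).
Position 7 falls in track A as its term 4, giving 49.
Position 8 falls in track B as its term 4, giving -26.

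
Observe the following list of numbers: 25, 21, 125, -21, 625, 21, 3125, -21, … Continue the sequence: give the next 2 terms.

Split by position mod 2 into 2 tracks.
Stream A is 25, 125, 625, 3125, which is powers of 5.
Stream B is 21, -21, 21, -21, which is the oscillation 21·(−1)^(n+1).
Position 9 falls in stream A as its term 5, giving 15625.
Position 10 → stream B, term 5 = 21.

15625, 21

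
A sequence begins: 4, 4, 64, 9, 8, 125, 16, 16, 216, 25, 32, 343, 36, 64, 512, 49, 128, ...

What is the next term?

Split by position mod 3: positions 1, 4, 7, … form one track, and each other residue class forms its own.
Track A: 4, 9, 16, 25, 36, 49. The squares 2², 3², 4², ….
Track B: 4, 8, 16, 32, 64, 128. Powers of 2.
Track C: 64, 125, 216, 343, 512. Consecutive cubes n³ from n = 4.
Position 18 → track C, term 6 = 729.

729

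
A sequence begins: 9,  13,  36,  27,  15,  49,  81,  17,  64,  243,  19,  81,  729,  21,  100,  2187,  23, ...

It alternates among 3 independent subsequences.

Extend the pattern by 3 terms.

The terms cycle through 3 interleaved subsequences.
Track A is 9, 27, 81, 243, 729, 2187, which is powers of 3.
Track B is 13, 15, 17, 19, 21, 23, which is adding 2 each time.
Track C is 36, 49, 64, 81, 100, which is perfect squares starting at 6².
The 18th slot belongs to track C; its 6th term is 121.
Position 19 falls in track A as its term 7, giving 6561.
The 20th slot belongs to track B; its 7th term is 25.

121, 6561, 25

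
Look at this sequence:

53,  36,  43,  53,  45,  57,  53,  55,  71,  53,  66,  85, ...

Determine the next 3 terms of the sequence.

Split by position mod 3 into 3 tracks.
Track A is 53, 53, 53, 53, which is constant 53.
Track B is 36, 45, 55, 66, which is triangular numbers starting at T_8.
Track C is 43, 57, 71, 85, which is linear: a_n = 29 + 14·n.
Position 13 falls in track A as its term 5, giving 53.
Position 14 falls in track B as its term 5, giving 78.
Position 15 falls in track C as its term 5, giving 99.

53, 78, 99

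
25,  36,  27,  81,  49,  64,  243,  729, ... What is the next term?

81

The slot pattern repeats as AABB (period 4), so there are 2 interleaved tracks.
Stream A: 25, 36, 49, 64 (consecutive squares n² from n = 5).
Stream B: 27, 81, 243, 729 (successive powers of 3).
Position 9 → stream A, term 5 = 81.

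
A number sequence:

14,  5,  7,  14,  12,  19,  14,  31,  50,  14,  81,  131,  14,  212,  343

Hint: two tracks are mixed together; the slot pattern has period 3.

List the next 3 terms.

Positions follow the repeating pattern ABB; grouping by letter gives 2 tracks.
Track A: 14, 14, 14, 14, 14 (always 14).
Track B: 5, 7, 12, 19, 31, 50, 81, 131, 212, 343 (each term equals the sum of the previous two).
The 16th slot belongs to track A; its 6th term is 14.
Position 17 falls in track B as its term 11, giving 555.
Term 18 comes from track B (its 12th entry): 898.

14, 555, 898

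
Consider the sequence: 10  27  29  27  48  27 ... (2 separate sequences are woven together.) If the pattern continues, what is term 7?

67

The terms cycle through 2 interleaved subsequences.
Track A: 10, 29, 48. Linear: a_n = -9 + 19·n.
Track B: 27, 27, 27. Always 27.
Position 7 falls in track A as its term 4, giving 67.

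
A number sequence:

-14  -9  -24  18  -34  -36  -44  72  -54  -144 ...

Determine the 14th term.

-576

Positions 1, 3, 5, … form one subsequence and positions 2, 4, 6, … form another.
Track A is -14, -24, -34, -44, -54, which is linear: a_n = -4 − 10·n.
Track B is -9, 18, -36, 72, -144, which is geometric with ratio -2.
Position 14 falls in track B as its term 7, giving -576.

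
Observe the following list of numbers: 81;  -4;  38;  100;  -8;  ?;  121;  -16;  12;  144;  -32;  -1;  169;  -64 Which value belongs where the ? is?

25

Split by position mod 3: positions 1, 4, 7, … form one track, and each other residue class forms its own.
Track A: 81, 100, 121, 144, 169 — the squares 9², 10², 11², ….
Track B: -4, -8, -16, -32, -64 — geometric, ×2 each step.
Track C: 38, ?, 12, -1 — arithmetic, step −13.
So the missing entry in track C is 25.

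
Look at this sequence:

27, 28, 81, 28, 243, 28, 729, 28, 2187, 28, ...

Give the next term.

6561

Positions 1, 3, 5, … form one subsequence and positions 2, 4, 6, … form another.
Track A = 27, 81, 243, 729, 2187: powers of 3.
Track B = 28, 28, 28, 28, 28: always 28.
Position 11 falls in track A as its term 6, giving 6561.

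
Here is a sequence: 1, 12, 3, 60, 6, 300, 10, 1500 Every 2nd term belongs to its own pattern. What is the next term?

15

Taking every 2nd term gives 2 separate tracks.
Track A: 1, 3, 6, 10. Triangular numbers starting at T_1.
Track B: 12, 60, 300, 1500. Geometric with ratio 5.
Term 9 comes from track A (its 5th entry): 15.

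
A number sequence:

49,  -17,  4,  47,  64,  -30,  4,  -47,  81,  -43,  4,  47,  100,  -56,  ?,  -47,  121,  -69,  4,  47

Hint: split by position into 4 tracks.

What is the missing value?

4

Split by position mod 4 into 4 tracks.
Track A is 49, 64, 81, 100, 121, which is perfect squares starting at 7².
Track B is -17, -30, -43, -56, -69, which is arithmetic, step −13.
Track C is 4, 4, 4, ?, 4, which is the constant sequence 4.
Track D is 47, -47, 47, -47, 47, which is the oscillation 47·(−1)^(n+1).
So the missing entry in track C is 4.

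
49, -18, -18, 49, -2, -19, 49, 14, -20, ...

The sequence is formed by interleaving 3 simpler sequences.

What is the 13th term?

49

Split by position mod 3: positions 1, 4, 7, … form one track, and each other residue class forms its own.
Track A: 49, 49, 49. Constant 49.
Track B: -18, -2, 14. Arithmetic with common difference +16.
Track C: -18, -19, -20. Subtracting 1 each time.
Term 13 comes from track A (its 5th entry): 49.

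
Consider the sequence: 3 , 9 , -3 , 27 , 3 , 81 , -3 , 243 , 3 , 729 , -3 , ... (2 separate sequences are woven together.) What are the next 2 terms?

2187, 3

Odd-indexed and even-indexed terms follow separate rules.
Track A = 3, -3, 3, -3, 3, -3: the oscillation 3·(−1)^(n+1).
Track B = 9, 27, 81, 243, 729: powers of 3.
Position 12 falls in track B as its term 6, giving 2187.
Term 13 comes from track A (its 7th entry): 3.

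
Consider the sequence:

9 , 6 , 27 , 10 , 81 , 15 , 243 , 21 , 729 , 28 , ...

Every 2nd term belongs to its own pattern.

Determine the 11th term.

2187

The terms cycle through 2 interleaved subsequences.
Track A: 9, 27, 81, 243, 729. Powers 3^2, 3^3, 3^4, ….
Track B: 6, 10, 15, 21, 28. The triangular numbers T_3, T_4, ….
Term 11 comes from track A (its 6th entry): 2187.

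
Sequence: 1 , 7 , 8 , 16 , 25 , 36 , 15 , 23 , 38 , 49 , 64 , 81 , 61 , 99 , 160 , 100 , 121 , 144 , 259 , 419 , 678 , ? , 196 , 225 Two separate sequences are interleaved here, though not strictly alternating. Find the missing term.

Reading positions in blocks of 6 reveals the pattern AAABBB — 2 tracks woven together.
Track A: 1, 7, 8, 15, 23, 38, 61, 99, 160, 259, 419, 678 (each term equals the sum of the previous two).
Track B: 16, 25, 36, 49, 64, 81, 100, 121, 144, ?, 196, 225 (perfect squares starting at 4²).
So the missing entry in track B is 169.

169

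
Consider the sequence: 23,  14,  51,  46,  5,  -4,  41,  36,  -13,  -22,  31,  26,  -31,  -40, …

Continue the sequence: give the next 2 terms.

21, 16

The slot pattern repeats as AABB (period 4), so there are 2 interleaved tracks.
Track A: 23, 14, 5, -4, -13, -22, -31, -40 — arithmetic, step −9.
Track B: 51, 46, 41, 36, 31, 26 — arithmetic, step −5.
The 15th slot belongs to track B; its 7th term is 21.
Term 16 comes from track B (its 8th entry): 16.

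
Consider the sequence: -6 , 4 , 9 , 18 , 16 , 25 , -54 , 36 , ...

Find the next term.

Reading positions in blocks of 3 reveals the pattern ABB — 2 tracks woven together.
Subsequence A: -6, 18, -54 — multiplying by -3 each time.
Subsequence B: 4, 9, 16, 25, 36 — perfect squares starting at 2².
Term 9 comes from subsequence B (its 6th entry): 49.

49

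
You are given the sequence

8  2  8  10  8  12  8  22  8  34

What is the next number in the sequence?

Taking every 2nd term gives 2 separate tracks.
Stream A = 8, 8, 8, 8, 8: always 8.
Stream B = 2, 10, 12, 22, 34: a Fibonacci-like recurrence a_n = a_{n-1} + a_{n-2}.
Position 11 falls in stream A as its term 6, giving 8.

8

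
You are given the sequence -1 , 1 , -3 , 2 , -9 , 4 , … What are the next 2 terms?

Odd-indexed and even-indexed terms follow separate rules.
Track A: -1, -3, -9 (geometric, ×3 each step).
Track B: 1, 2, 4 (successive powers of 2).
Position 7 → track A, term 4 = -27.
Term 8 comes from track B (its 4th entry): 8.

-27, 8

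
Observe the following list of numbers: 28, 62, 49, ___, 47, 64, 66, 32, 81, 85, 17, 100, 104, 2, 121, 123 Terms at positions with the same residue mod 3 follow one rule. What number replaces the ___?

47

Read the sequence 3 terms at a time; column i is its own pattern.
Stream A: 28, ?, 66, 85, 104, 123. Linear: a_n = 9 + 19·n.
Stream B: 62, 47, 32, 17, 2. Arithmetic with common difference −15.
Stream C: 49, 64, 81, 100, 121. Consecutive squares n² from n = 7.
So the missing entry in stream A is 47.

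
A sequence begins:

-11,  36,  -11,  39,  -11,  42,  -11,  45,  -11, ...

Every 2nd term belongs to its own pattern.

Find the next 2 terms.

48, -11

The terms cycle through 2 interleaved subsequences.
Track A: -11, -11, -11, -11, -11 — always -11.
Track B: 36, 39, 42, 45 — arithmetic, step +3.
Position 10 → track B, term 5 = 48.
Position 11 falls in track A as its term 6, giving -11.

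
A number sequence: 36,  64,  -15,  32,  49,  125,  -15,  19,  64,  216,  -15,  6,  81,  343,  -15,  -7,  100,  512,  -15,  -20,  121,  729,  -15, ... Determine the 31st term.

The terms cycle through 4 interleaved subsequences.
Subsequence A: 36, 49, 64, 81, 100, 121. Perfect squares starting at 6².
Subsequence B: 64, 125, 216, 343, 512, 729. Consecutive cubes n³ from n = 4.
Subsequence C: -15, -15, -15, -15, -15, -15. Always -15.
Subsequence D: 32, 19, 6, -7, -20. Subtracting 13 each time.
Position 31 falls in subsequence C as its term 8, giving -15.

-15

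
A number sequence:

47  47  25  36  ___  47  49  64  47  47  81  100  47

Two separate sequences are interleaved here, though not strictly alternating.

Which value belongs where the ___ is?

47

The slot pattern repeats as AABB (period 4), so there are 2 interleaved tracks.
Subsequence A: 47, 47, ?, 47, 47, 47, 47 — the constant sequence 47.
Subsequence B: 25, 36, 49, 64, 81, 100 — the squares 5², 6², 7², ….
Filling subsequence A at index 3 by its rule yields 47.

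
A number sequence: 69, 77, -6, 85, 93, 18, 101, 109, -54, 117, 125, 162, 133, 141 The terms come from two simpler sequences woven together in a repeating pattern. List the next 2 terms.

Positions follow the repeating pattern AAB; grouping by letter gives 2 tracks.
Subsequence A: 69, 77, 85, 93, 101, 109, 117, 125, 133, 141 (adding 8 each time).
Subsequence B: -6, 18, -54, 162 (geometric, ×-3 each step).
Position 15 falls in subsequence B as its term 5, giving -486.
The 16th slot belongs to subsequence A; its 11th term is 149.

-486, 149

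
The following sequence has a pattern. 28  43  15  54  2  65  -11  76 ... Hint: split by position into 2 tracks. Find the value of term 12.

Taking every 2nd term gives 2 separate tracks.
Track A is 28, 15, 2, -11, which is subtracting 13 each time.
Track B is 43, 54, 65, 76, which is arithmetic, step +11.
The 12th slot belongs to track B; its 6th term is 98.

98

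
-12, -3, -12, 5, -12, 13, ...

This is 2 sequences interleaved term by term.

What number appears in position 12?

37

Positions 1, 3, 5, … form one subsequence and positions 2, 4, 6, … form another.
Subsequence A: -12, -12, -12 (constant -12).
Subsequence B: -3, 5, 13 (arithmetic, step +8).
Term 12 comes from subsequence B (its 6th entry): 37.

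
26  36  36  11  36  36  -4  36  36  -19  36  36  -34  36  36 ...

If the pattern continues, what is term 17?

Reading positions in blocks of 3 reveals the pattern ABB — 2 tracks woven together.
Track A: 26, 11, -4, -19, -34. Arithmetic, step −15.
Track B: 36, 36, 36, 36, 36, 36, 36, 36, 36, 36. The constant sequence 36.
Term 17 comes from track B (its 11th entry): 36.

36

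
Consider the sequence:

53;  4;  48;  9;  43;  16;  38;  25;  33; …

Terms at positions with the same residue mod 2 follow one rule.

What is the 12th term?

49

The terms cycle through 2 interleaved subsequences.
Subsequence A = 53, 48, 43, 38, 33: arithmetic with common difference −5.
Subsequence B = 4, 9, 16, 25: perfect squares starting at 2².
Position 12 falls in subsequence B as its term 6, giving 49.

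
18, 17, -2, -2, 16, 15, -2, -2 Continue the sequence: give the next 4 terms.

14, 13, -2, -2

Reading positions in blocks of 4 reveals the pattern AABB — 2 tracks woven together.
Subsequence A: 18, 17, 16, 15. Linear: a_n = 19 − n.
Subsequence B: -2, -2, -2, -2. Constant -2.
Position 9 → subsequence A, term 5 = 14.
Term 10 comes from subsequence A (its 6th entry): 13.
Term 11 comes from subsequence B (its 5th entry): -2.
Position 12 → subsequence B, term 6 = -2.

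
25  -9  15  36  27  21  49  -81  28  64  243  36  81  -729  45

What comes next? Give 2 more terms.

Split by position mod 3 into 3 tracks.
Track A: 25, 36, 49, 64, 81 (the squares 5², 6², 7², …).
Track B: -9, 27, -81, 243, -729 (geometric with ratio -3).
Track C: 15, 21, 28, 36, 45 (the triangular numbers T_5, T_6, …).
Position 16 → track A, term 6 = 100.
Term 17 comes from track B (its 6th entry): 2187.

100, 2187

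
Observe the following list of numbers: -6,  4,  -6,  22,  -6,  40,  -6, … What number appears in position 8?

58

Taking every 2nd term gives 2 separate tracks.
Track A: -6, -6, -6, -6. Constant -6.
Track B: 4, 22, 40. Arithmetic, step +18.
Term 8 comes from track B (its 4th entry): 58.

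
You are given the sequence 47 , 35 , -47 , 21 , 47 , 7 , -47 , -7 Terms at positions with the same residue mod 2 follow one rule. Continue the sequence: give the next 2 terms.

47, -21

Positions 1, 3, 5, … form one subsequence and positions 2, 4, 6, … form another.
Track A: 47, -47, 47, -47 — oscillating between 47 and -47.
Track B: 35, 21, 7, -7 — arithmetic with common difference −14.
Term 9 comes from track A (its 5th entry): 47.
The 10th slot belongs to track B; its 5th term is -21.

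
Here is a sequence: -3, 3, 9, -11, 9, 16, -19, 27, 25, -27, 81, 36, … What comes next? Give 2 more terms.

-35, 243

Read the sequence 3 terms at a time; column i is its own pattern.
Subsequence A = -3, -11, -19, -27: linear: a_n = 5 − 8·n.
Subsequence B = 3, 9, 27, 81: powers of 3.
Subsequence C = 9, 16, 25, 36: the squares 3², 4², 5², ….
Position 13 → subsequence A, term 5 = -35.
Position 14 → subsequence B, term 5 = 243.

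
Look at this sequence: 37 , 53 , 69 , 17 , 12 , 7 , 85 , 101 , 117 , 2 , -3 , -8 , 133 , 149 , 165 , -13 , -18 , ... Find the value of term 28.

-43

The slot pattern repeats as AAABBB (period 6), so there are 2 interleaved tracks.
Subsequence A is 37, 53, 69, 85, 101, 117, 133, 149, 165, which is adding 16 each time.
Subsequence B is 17, 12, 7, 2, -3, -8, -13, -18, which is subtracting 5 each time.
Term 28 comes from subsequence B (its 13th entry): -43.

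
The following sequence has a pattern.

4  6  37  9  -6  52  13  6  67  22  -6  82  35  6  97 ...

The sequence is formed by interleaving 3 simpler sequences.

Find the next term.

57

Split by position mod 3: positions 1, 4, 7, … form one track, and each other residue class forms its own.
Subsequence A: 4, 9, 13, 22, 35 — Fibonacci-style (each term is the sum of the two before it).
Subsequence B: 6, -6, 6, -6, 6 — the oscillation 6·(−1)^(n+1).
Subsequence C: 37, 52, 67, 82, 97 — linear: a_n = 22 + 15·n.
Term 16 comes from subsequence A (its 6th entry): 57.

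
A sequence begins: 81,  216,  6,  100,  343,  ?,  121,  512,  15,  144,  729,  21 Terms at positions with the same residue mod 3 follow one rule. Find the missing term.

10

The terms cycle through 3 interleaved subsequences.
Subsequence A is 81, 100, 121, 144, which is perfect squares starting at 9².
Subsequence B is 216, 343, 512, 729, which is consecutive cubes n³ from n = 6.
Subsequence C is 6, ?, 15, 21, which is triangular numbers starting at T_3.
Filling subsequence C at index 2 by its rule yields 10.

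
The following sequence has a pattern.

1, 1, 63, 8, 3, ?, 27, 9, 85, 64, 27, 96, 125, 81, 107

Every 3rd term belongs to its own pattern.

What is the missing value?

Read the sequence 3 terms at a time; column i is its own pattern.
Track A: 1, 8, 27, 64, 125 — perfect cubes starting at 1³.
Track B: 1, 3, 9, 27, 81 — powers 3^0, 3^1, 3^2, ….
Track C: 63, ?, 85, 96, 107 — arithmetic with common difference +11.
The gap is track C's term 2; the rule gives 74.

74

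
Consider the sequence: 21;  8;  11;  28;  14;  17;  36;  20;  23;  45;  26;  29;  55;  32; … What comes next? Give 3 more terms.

35, 66, 38

Positions follow the repeating pattern ABB; grouping by letter gives 2 tracks.
Subsequence A = 21, 28, 36, 45, 55: the triangular numbers T_6, T_7, ….
Subsequence B = 8, 11, 14, 17, 20, 23, 26, 29, 32: adding 3 each time.
Position 15 → subsequence B, term 10 = 35.
Position 16 → subsequence A, term 6 = 66.
Position 17 falls in subsequence B as its term 11, giving 38.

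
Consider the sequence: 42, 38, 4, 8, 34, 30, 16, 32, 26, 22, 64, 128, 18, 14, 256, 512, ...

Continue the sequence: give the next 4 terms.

Reading positions in blocks of 4 reveals the pattern AABB — 2 tracks woven together.
Stream A: 42, 38, 34, 30, 26, 22, 18, 14 (linear: a_n = 46 − 4·n).
Stream B: 4, 8, 16, 32, 64, 128, 256, 512 (geometric with ratio 2).
Position 17 → stream A, term 9 = 10.
Position 18 falls in stream A as its term 10, giving 6.
Term 19 comes from stream B (its 9th entry): 1024.
Term 20 comes from stream B (its 10th entry): 2048.

10, 6, 1024, 2048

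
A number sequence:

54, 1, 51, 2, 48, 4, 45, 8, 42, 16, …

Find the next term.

39

Split by position mod 2 into 2 tracks.
Subsequence A: 54, 51, 48, 45, 42 (arithmetic with common difference −3).
Subsequence B: 1, 2, 4, 8, 16 (successive powers of 2).
The 11th slot belongs to subsequence A; its 6th term is 39.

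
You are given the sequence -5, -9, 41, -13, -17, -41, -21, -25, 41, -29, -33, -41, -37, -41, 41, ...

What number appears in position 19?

The slot pattern repeats as AAB (period 3), so there are 2 interleaved tracks.
Track A is -5, -9, -13, -17, -21, -25, -29, -33, -37, -41, which is arithmetic with common difference −4.
Track B is 41, -41, 41, -41, 41, which is oscillating between 41 and -41.
The 19th slot belongs to track A; its 13th term is -53.

-53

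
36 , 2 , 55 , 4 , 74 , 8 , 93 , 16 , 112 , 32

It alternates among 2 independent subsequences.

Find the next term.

131

Odd-indexed and even-indexed terms follow separate rules.
Subsequence A is 36, 55, 74, 93, 112, which is arithmetic with common difference +19.
Subsequence B is 2, 4, 8, 16, 32, which is multiplying by 2 each time.
Position 11 falls in subsequence A as its term 6, giving 131.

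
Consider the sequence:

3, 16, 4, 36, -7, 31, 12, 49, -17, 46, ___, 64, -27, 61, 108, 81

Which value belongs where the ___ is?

36

Split by position mod 4: positions 1, 5, 9, … form one track, and each other residue class forms its own.
Subsequence A is 3, -7, -17, -27, which is arithmetic, step −10.
Subsequence B is 16, 31, 46, 61, which is arithmetic with common difference +15.
Subsequence C is 4, 12, ?, 108, which is geometric, ×3 each step.
Subsequence D is 36, 49, 64, 81, which is perfect squares starting at 6².
Subsequence C's pattern makes the blank 36.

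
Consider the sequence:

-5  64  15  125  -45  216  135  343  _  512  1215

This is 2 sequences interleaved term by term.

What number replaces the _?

-405

Split by position mod 2 into 2 tracks.
Track A: -5, 15, -45, 135, ?, 1215 — multiplying by -3 each time.
Track B: 64, 125, 216, 343, 512 — perfect cubes starting at 4³.
The gap is track A's term 5; the rule gives -405.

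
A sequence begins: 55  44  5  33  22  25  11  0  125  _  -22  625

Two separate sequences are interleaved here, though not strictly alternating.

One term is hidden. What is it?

-11

Reading positions in blocks of 3 reveals the pattern AAB — 2 tracks woven together.
Subsequence A: 55, 44, 33, 22, 11, 0, ?, -22. Arithmetic, step −11.
Subsequence B: 5, 25, 125, 625. Powers of 5.
Filling subsequence A at index 7 by its rule yields -11.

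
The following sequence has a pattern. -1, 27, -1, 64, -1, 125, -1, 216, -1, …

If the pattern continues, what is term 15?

-1

Positions 1, 3, 5, … form one subsequence and positions 2, 4, 6, … form another.
Subsequence A: -1, -1, -1, -1, -1. Always -1.
Subsequence B: 27, 64, 125, 216. Consecutive cubes n³ from n = 3.
Term 15 comes from subsequence A (its 8th entry): -1.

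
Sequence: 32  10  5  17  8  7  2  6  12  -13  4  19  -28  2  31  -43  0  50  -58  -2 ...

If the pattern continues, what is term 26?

Split by position mod 3 into 3 tracks.
Subsequence A: 32, 17, 2, -13, -28, -43, -58 (linear: a_n = 47 − 15·n).
Subsequence B: 10, 8, 6, 4, 2, 0, -2 (linear: a_n = 12 − 2·n).
Subsequence C: 5, 7, 12, 19, 31, 50 (Fibonacci-style (each term is the sum of the two before it)).
Position 26 falls in subsequence B as its term 9, giving -6.

-6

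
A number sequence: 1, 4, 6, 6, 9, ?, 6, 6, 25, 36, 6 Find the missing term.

Reading positions in blocks of 4 reveals the pattern AABB — 2 tracks woven together.
Track A: 1, 4, 9, ?, 25, 36 (perfect squares starting at 1²).
Track B: 6, 6, 6, 6, 6 (always 6).
Filling track A at index 4 by its rule yields 16.

16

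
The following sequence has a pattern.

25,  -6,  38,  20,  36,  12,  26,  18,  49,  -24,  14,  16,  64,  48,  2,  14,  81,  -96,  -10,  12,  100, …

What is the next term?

Split by position mod 4: positions 1, 5, 9, … form one track, and each other residue class forms its own.
Stream A: 25, 36, 49, 64, 81, 100 (the squares 5², 6², 7², …).
Stream B: -6, 12, -24, 48, -96 (a geometric progression (common ratio -2)).
Stream C: 38, 26, 14, 2, -10 (arithmetic, step −12).
Stream D: 20, 18, 16, 14, 12 (arithmetic, step −2).
Position 22 → stream B, term 6 = 192.

192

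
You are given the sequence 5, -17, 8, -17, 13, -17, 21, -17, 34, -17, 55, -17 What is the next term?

Split by position mod 2 into 2 tracks.
Subsequence A: 5, 8, 13, 21, 34, 55 (each term equals the sum of the previous two).
Subsequence B: -17, -17, -17, -17, -17, -17 (always -17).
Position 13 falls in subsequence A as its term 7, giving 89.

89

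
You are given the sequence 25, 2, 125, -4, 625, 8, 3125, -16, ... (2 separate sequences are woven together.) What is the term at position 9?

15625

The terms cycle through 2 interleaved subsequences.
Track A: 25, 125, 625, 3125 — powers 5^2, 5^3, 5^4, ….
Track B: 2, -4, 8, -16 — multiplying by -2 each time.
The 9th slot belongs to track A; its 5th term is 15625.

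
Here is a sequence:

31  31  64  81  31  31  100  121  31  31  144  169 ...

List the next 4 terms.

31, 31, 196, 225

Positions follow the repeating pattern AABB; grouping by letter gives 2 tracks.
Subsequence A: 31, 31, 31, 31, 31, 31 — always 31.
Subsequence B: 64, 81, 100, 121, 144, 169 — consecutive squares n² from n = 8.
The 13th slot belongs to subsequence A; its 7th term is 31.
Position 14 falls in subsequence A as its term 8, giving 31.
Position 15 → subsequence B, term 7 = 196.
Position 16 falls in subsequence B as its term 8, giving 225.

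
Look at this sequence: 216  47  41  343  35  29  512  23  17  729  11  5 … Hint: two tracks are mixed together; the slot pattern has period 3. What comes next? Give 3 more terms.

Positions follow the repeating pattern ABB; grouping by letter gives 2 tracks.
Track A is 216, 343, 512, 729, which is the cubes 6³, 7³, 8³, ….
Track B is 47, 41, 35, 29, 23, 17, 11, 5, which is arithmetic, step −6.
Position 13 falls in track A as its term 5, giving 1000.
Term 14 comes from track B (its 9th entry): -1.
The 15th slot belongs to track B; its 10th term is -7.

1000, -1, -7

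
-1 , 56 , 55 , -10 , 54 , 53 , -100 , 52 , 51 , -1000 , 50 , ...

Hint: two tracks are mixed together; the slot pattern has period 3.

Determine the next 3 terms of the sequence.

49, -10000, 48

Reading positions in blocks of 3 reveals the pattern ABB — 2 tracks woven together.
Track A: -1, -10, -100, -1000 (geometric with ratio 10).
Track B: 56, 55, 54, 53, 52, 51, 50 (linear: a_n = 57 − n).
Position 12 → track B, term 8 = 49.
Position 13 → track A, term 5 = -10000.
The 14th slot belongs to track B; its 9th term is 48.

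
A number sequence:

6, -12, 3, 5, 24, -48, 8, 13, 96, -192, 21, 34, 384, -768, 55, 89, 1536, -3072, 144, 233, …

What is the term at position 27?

987

Reading positions in blocks of 4 reveals the pattern AABB — 2 tracks woven together.
Subsequence A: 6, -12, 24, -48, 96, -192, 384, -768, 1536, -3072 (a geometric progression (common ratio -2)).
Subsequence B: 3, 5, 8, 13, 21, 34, 55, 89, 144, 233 (a Fibonacci-like recurrence a_n = a_{n-1} + a_{n-2}).
Position 27 falls in subsequence B as its term 13, giving 987.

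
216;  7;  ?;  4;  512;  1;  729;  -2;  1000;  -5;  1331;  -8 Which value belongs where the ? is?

Positions 1, 3, 5, … form one subsequence and positions 2, 4, 6, … form another.
Stream A: 216, ?, 512, 729, 1000, 1331 — the cubes 6³, 7³, 8³, ….
Stream B: 7, 4, 1, -2, -5, -8 — arithmetic with common difference −3.
Stream A's pattern makes the blank 343.

343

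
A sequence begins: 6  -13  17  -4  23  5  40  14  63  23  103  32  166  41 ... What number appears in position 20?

Odd-indexed and even-indexed terms follow separate rules.
Track A: 6, 17, 23, 40, 63, 103, 166 — Fibonacci-style (each term is the sum of the two before it).
Track B: -13, -4, 5, 14, 23, 32, 41 — arithmetic, step +9.
The 20th slot belongs to track B; its 10th term is 68.

68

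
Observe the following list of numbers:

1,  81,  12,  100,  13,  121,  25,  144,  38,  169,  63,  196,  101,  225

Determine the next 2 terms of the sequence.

Split by position mod 2 into 2 tracks.
Subsequence A: 1, 12, 13, 25, 38, 63, 101 (each term equals the sum of the previous two).
Subsequence B: 81, 100, 121, 144, 169, 196, 225 (perfect squares starting at 9²).
Term 15 comes from subsequence A (its 8th entry): 164.
Position 16 falls in subsequence B as its term 8, giving 256.

164, 256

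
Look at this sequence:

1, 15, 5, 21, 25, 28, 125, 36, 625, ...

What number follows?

45

Odd-indexed and even-indexed terms follow separate rules.
Stream A = 1, 5, 25, 125, 625: successive powers of 5.
Stream B = 15, 21, 28, 36: triangular numbers starting at T_5.
Position 10 → stream B, term 5 = 45.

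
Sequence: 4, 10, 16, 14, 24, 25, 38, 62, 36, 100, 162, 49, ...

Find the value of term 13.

The slot pattern repeats as AAB (period 3), so there are 2 interleaved tracks.
Track A: 4, 10, 14, 24, 38, 62, 100, 162. A Fibonacci-like recurrence a_n = a_{n-1} + a_{n-2}.
Track B: 16, 25, 36, 49. The squares 4², 5², 6², ….
Term 13 comes from track A (its 9th entry): 262.

262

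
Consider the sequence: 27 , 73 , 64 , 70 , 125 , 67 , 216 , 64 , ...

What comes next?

343

Split by position mod 2 into 2 tracks.
Stream A: 27, 64, 125, 216. Consecutive cubes n³ from n = 3.
Stream B: 73, 70, 67, 64. Arithmetic with common difference −3.
Position 9 falls in stream A as its term 5, giving 343.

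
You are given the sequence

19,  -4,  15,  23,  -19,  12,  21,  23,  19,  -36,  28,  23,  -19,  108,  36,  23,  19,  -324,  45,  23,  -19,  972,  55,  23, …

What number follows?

19

The terms cycle through 4 interleaved subsequences.
Track A: 19, -19, 19, -19, 19, -19. Oscillating between 19 and -19.
Track B: -4, 12, -36, 108, -324, 972. Geometric, ×-3 each step.
Track C: 15, 21, 28, 36, 45, 55. The triangular numbers T_5, T_6, ….
Track D: 23, 23, 23, 23, 23, 23. Constant 23.
Position 25 falls in track A as its term 7, giving 19.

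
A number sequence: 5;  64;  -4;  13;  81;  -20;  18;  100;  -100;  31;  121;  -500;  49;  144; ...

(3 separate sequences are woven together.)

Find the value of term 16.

Split by position mod 3 into 3 tracks.
Track A = 5, 13, 18, 31, 49: each term equals the sum of the previous two.
Track B = 64, 81, 100, 121, 144: the squares 8², 9², 10², ….
Track C = -4, -20, -100, -500: multiplying by 5 each time.
The 16th slot belongs to track A; its 6th term is 80.

80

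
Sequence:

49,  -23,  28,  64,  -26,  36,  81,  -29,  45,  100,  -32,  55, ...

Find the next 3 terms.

121, -35, 66

Split by position mod 3 into 3 tracks.
Stream A is 49, 64, 81, 100, which is consecutive squares n² from n = 7.
Stream B is -23, -26, -29, -32, which is linear: a_n = -20 − 3·n.
Stream C is 28, 36, 45, 55, which is the triangular numbers T_7, T_8, ….
Term 13 comes from stream A (its 5th entry): 121.
Position 14 falls in stream B as its term 5, giving -35.
Term 15 comes from stream C (its 5th entry): 66.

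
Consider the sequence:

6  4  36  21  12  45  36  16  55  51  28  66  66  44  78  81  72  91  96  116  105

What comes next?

111

Split by position mod 3: positions 1, 4, 7, … form one track, and each other residue class forms its own.
Stream A: 6, 21, 36, 51, 66, 81, 96. Adding 15 each time.
Stream B: 4, 12, 16, 28, 44, 72, 116. Each term equals the sum of the previous two.
Stream C: 36, 45, 55, 66, 78, 91, 105. The triangular numbers T_8, T_9, ….
Term 22 comes from stream A (its 8th entry): 111.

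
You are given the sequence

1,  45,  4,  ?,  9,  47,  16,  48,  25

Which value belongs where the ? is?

The terms cycle through 2 interleaved subsequences.
Stream A is 1, 4, 9, 16, 25, which is the squares 1², 2², 3², ….
Stream B is 45, ?, 47, 48, which is adding 1 each time.
Stream B's pattern makes the blank 46.

46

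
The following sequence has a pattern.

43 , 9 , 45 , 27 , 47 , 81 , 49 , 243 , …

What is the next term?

51

The terms cycle through 2 interleaved subsequences.
Track A is 43, 45, 47, 49, which is arithmetic, step +2.
Track B is 9, 27, 81, 243, which is powers 3^2, 3^3, 3^4, ….
Term 9 comes from track A (its 5th entry): 51.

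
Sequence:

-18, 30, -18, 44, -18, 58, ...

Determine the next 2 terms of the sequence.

Split by position mod 2 into 2 tracks.
Stream A = -18, -18, -18: constant -18.
Stream B = 30, 44, 58: arithmetic, step +14.
Position 7 falls in stream A as its term 4, giving -18.
Position 8 → stream B, term 4 = 72.

-18, 72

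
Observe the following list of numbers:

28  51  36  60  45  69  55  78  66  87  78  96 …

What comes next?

91

Positions 1, 3, 5, … form one subsequence and positions 2, 4, 6, … form another.
Track A: 28, 36, 45, 55, 66, 78 — triangular numbers n(n+1)/2 for n = 7, 8, ….
Track B: 51, 60, 69, 78, 87, 96 — linear: a_n = 42 + 9·n.
Term 13 comes from track A (its 7th entry): 91.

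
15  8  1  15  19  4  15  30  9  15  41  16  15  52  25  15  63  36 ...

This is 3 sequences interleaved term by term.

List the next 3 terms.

Taking every 3rd term gives 3 separate tracks.
Subsequence A: 15, 15, 15, 15, 15, 15 (constant 15).
Subsequence B: 8, 19, 30, 41, 52, 63 (linear: a_n = -3 + 11·n).
Subsequence C: 1, 4, 9, 16, 25, 36 (perfect squares starting at 1²).
Position 19 → subsequence A, term 7 = 15.
Term 20 comes from subsequence B (its 7th entry): 74.
The 21st slot belongs to subsequence C; its 7th term is 49.

15, 74, 49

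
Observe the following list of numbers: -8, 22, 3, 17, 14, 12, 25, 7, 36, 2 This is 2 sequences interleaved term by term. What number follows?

47

Split by position mod 2 into 2 tracks.
Track A: -8, 3, 14, 25, 36 (arithmetic, step +11).
Track B: 22, 17, 12, 7, 2 (linear: a_n = 27 − 5·n).
Position 11 → track A, term 6 = 47.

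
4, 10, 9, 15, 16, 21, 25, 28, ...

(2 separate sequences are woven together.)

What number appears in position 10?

36

The terms cycle through 2 interleaved subsequences.
Track A: 4, 9, 16, 25. The squares 2², 3², 4², ….
Track B: 10, 15, 21, 28. Triangular numbers n(n+1)/2 for n = 4, 5, ….
Position 10 falls in track B as its term 5, giving 36.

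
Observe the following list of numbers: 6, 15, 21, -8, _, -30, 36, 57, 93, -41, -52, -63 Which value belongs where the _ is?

-19

Reading positions in blocks of 6 reveals the pattern AAABBB — 2 tracks woven together.
Stream A: 6, 15, 21, 36, 57, 93 — Fibonacci-style (each term is the sum of the two before it).
Stream B: -8, ?, -30, -41, -52, -63 — arithmetic with common difference −11.
So the missing entry in stream B is -19.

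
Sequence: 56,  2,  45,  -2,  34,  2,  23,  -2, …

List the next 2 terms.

12, 2

Positions 1, 3, 5, … form one subsequence and positions 2, 4, 6, … form another.
Track A: 56, 45, 34, 23 — linear: a_n = 67 − 11·n.
Track B: 2, -2, 2, -2 — oscillating between 2 and -2.
The 9th slot belongs to track A; its 5th term is 12.
The 10th slot belongs to track B; its 5th term is 2.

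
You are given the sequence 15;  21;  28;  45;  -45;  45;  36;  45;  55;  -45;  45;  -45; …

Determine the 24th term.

Reading positions in blocks of 6 reveals the pattern AAABBB — 2 tracks woven together.
Stream A = 15, 21, 28, 36, 45, 55: triangular numbers n(n+1)/2 for n = 5, 6, ….
Stream B = 45, -45, 45, -45, 45, -45: alternating ±45.
Term 24 comes from stream B (its 12th entry): -45.

-45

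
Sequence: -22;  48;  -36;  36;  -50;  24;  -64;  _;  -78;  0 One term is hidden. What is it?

Split by position mod 2 into 2 tracks.
Track A: -22, -36, -50, -64, -78 (subtracting 14 each time).
Track B: 48, 36, 24, ?, 0 (arithmetic, step −12).
So the missing entry in track B is 12.

12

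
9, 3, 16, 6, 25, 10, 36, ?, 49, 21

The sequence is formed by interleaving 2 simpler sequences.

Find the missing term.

The terms cycle through 2 interleaved subsequences.
Stream A: 9, 16, 25, 36, 49 (the squares 3², 4², 5², …).
Stream B: 3, 6, 10, ?, 21 (triangular numbers n(n+1)/2 for n = 2, 3, …).
Filling stream B at index 4 by its rule yields 15.

15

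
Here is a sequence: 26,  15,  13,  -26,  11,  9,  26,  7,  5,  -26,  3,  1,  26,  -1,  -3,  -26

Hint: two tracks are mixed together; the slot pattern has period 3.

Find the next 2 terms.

Reading positions in blocks of 3 reveals the pattern ABB — 2 tracks woven together.
Track A is 26, -26, 26, -26, 26, -26, which is the oscillation 26·(−1)^(n+1).
Track B is 15, 13, 11, 9, 7, 5, 3, 1, -1, -3, which is arithmetic, step −2.
The 17th slot belongs to track B; its 11th term is -5.
Position 18 falls in track B as its term 12, giving -7.

-5, -7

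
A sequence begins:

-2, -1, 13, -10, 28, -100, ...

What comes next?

Positions 1, 3, 5, … form one subsequence and positions 2, 4, 6, … form another.
Subsequence A: -2, 13, 28. Linear: a_n = -17 + 15·n.
Subsequence B: -1, -10, -100. Geometric, ×10 each step.
Term 7 comes from subsequence A (its 4th entry): 43.

43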